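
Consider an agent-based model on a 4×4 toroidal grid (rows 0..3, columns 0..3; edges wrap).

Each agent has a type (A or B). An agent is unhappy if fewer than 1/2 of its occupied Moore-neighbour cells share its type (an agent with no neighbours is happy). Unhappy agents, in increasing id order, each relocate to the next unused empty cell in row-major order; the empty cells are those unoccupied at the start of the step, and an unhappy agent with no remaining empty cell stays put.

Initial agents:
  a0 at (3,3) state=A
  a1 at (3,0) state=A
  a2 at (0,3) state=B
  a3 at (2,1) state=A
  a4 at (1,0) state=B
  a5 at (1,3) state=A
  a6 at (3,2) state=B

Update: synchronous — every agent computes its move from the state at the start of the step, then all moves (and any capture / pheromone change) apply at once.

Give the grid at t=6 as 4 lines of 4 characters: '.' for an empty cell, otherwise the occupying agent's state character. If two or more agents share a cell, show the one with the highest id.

...A
ABBA
AB..
....

t=1: a0@(0,0):A a1@(3,0):A a2@(0,1):B a3@(0,2):A a4@(1,1):B a5@(1,2):A a6@(2,0):B
t=2: a0@(0,3):A a1@(1,0):A a2@(1,3):B a3@(2,1):A a4@(2,2):B a5@(2,3):A a6@(2,0):B
t=3: a0@(0,3):A a1@(1,0):A a2@(0,0):B a3@(0,1):A a4@(0,2):B a5@(1,1):A a6@(1,2):B
t=4: a0@(1,3):A a1@(1,0):A a2@(2,0):B a3@(2,1):A a4@(2,2):B a5@(2,3):A a6@(3,0):B
t=5: a0@(1,3):A a1@(1,0):A a2@(0,0):B a3@(0,1):A a4@(0,2):B a5@(0,3):A a6@(1,1):B
t=6: a0@(1,3):A a1@(1,0):A a2@(1,2):B a3@(2,0):A a4@(2,1):B a5@(0,3):A a6@(1,1):B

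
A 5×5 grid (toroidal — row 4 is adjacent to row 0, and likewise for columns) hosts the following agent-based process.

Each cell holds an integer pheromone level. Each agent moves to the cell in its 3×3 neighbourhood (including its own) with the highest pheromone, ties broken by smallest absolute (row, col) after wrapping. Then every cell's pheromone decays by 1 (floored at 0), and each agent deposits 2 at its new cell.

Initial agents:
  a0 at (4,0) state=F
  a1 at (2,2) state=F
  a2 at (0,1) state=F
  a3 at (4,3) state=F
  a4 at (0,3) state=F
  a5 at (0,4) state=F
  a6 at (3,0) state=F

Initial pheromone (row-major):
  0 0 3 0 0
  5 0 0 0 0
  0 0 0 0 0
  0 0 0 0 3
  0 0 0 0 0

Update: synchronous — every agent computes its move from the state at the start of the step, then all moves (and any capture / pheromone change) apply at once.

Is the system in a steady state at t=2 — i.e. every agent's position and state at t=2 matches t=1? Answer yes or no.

t=1: a0@(3,4) a1@(1,1) a2@(1,0) a3@(0,2) a4@(0,2) a5@(1,0) a6@(3,4) | pheromone: 0 0 6 0 0 / 8 2 0 0 0 / 0 0 0 0 0 / 0 0 0 0 6 / 0 0 0 0 0
t=2: a0@(3,4) a1@(1,0) a2@(1,0) a3@(0,2) a4@(0,2) a5@(1,0) a6@(3,4) | pheromone: 0 0 9 0 0 / 13 1 0 0 0 / 0 0 0 0 0 / 0 0 0 0 9 / 0 0 0 0 0

no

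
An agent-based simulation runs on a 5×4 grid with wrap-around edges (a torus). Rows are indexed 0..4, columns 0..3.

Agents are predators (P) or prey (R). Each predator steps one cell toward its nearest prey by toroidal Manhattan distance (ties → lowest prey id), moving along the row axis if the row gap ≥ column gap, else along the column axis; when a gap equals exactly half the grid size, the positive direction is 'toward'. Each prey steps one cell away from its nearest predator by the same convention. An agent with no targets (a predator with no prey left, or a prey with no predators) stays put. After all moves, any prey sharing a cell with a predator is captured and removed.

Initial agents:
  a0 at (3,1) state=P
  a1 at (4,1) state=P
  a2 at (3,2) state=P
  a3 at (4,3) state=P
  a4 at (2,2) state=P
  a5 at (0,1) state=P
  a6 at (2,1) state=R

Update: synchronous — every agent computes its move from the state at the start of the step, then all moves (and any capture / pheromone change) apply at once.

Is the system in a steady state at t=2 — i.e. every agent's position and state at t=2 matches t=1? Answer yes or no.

yes

t=1: a0@(2,1):P a1@(3,1):P a2@(2,2):P a3@(3,3):P a4@(2,1):P a5@(1,1):P
t=2: (unchanged — steady state)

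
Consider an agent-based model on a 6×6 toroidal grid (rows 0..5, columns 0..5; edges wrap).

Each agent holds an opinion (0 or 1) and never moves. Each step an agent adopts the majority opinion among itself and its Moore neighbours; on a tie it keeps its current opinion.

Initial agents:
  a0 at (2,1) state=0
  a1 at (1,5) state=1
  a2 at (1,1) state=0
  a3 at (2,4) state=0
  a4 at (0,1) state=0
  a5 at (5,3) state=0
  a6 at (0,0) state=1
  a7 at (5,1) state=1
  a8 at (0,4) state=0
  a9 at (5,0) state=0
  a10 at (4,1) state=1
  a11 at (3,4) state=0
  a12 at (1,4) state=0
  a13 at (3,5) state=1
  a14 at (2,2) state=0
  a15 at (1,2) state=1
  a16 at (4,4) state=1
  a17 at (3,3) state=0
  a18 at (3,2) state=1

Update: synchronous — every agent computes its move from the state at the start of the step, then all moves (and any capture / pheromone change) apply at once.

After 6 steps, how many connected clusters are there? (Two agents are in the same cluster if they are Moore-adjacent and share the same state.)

2

t=1: a0@(2,1):0 a1@(1,5):0 a2@(1,1):0 a3@(2,4):0 a4@(0,1):0 a5@(5,3):0 a6@(0,0):1 a7@(5,1):1 a8@(0,4):0 a9@(5,0):1 a10@(4,1):1 a11@(3,4):0 a12@(1,4):0 a13@(3,5):1 a14@(2,2):0 a15@(1,2):0 a16@(4,4):0 a17@(3,3):0 a18@(3,2):0
t=2: a0@(2,1):0 a1@(1,5):0 a2@(1,1):0 a3@(2,4):0 a4@(0,1):0 a5@(5,3):0 a6@(0,0):1 a7@(5,1):1 a8@(0,4):0 a9@(5,0):1 a10@(4,1):1 a11@(3,4):0 a12@(1,4):0 a13@(3,5):0 a14@(2,2):0 a15@(1,2):0 a16@(4,4):0 a17@(3,3):0 a18@(3,2):0
t=3: (unchanged — steady state)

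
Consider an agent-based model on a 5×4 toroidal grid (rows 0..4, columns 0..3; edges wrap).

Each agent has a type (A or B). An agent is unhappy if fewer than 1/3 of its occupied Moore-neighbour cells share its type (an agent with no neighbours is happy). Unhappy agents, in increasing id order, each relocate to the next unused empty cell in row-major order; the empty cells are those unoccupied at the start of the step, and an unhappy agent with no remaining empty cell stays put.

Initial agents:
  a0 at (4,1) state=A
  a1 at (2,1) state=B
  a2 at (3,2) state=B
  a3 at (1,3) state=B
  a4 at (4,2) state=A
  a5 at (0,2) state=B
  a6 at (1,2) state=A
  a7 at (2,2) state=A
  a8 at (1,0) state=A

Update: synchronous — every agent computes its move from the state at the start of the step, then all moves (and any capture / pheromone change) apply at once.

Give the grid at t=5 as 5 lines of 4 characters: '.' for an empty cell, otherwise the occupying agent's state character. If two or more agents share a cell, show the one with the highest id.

t=1: a0@(4,1):A a1@(0,0):B a2@(0,1):B a3@(0,3):B a4@(4,2):A a5@(1,1):B a6@(2,0):A a7@(2,3):A a8@(3,0):A
t=2: (unchanged — steady state)

BB.B
.B..
A..A
A...
.AA.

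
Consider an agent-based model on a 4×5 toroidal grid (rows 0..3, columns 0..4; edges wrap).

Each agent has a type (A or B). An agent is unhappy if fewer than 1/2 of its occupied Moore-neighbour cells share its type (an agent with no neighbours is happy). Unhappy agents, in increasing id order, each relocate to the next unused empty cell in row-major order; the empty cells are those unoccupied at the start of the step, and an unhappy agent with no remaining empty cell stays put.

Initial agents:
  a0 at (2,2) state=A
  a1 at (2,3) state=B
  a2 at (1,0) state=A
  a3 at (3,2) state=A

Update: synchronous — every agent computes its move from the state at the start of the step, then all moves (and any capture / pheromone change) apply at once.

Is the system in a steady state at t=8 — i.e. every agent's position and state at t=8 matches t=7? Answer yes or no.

yes

t=1: a0@(2,2):A a1@(0,0):B a2@(1,0):A a3@(3,2):A
t=2: a0@(2,2):A a1@(0,1):B a2@(0,2):A a3@(3,2):A
t=3: a0@(2,2):A a1@(0,0):B a2@(0,2):A a3@(3,2):A
t=4: (unchanged — steady state)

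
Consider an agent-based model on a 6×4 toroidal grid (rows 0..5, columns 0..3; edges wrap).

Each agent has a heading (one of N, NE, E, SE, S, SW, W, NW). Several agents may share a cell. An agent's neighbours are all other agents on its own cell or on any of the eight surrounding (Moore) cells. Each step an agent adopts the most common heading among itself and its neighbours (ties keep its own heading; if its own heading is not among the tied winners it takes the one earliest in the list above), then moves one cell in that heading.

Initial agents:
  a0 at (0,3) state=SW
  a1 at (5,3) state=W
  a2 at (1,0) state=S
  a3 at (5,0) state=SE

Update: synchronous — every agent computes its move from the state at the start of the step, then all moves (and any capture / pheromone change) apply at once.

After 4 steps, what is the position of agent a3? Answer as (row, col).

t=1: a0@(1,2):SW a1@(5,2):W a2@(2,0):S a3@(0,1):SE
t=2: a0@(2,1):SW a1@(5,1):W a2@(3,0):S a3@(1,2):SE
t=3: a0@(3,0):SW a1@(5,0):W a2@(4,0):S a3@(2,3):SE
t=4: a0@(4,3):SW a1@(5,3):W a2@(5,0):S a3@(3,0):SE

(3, 0)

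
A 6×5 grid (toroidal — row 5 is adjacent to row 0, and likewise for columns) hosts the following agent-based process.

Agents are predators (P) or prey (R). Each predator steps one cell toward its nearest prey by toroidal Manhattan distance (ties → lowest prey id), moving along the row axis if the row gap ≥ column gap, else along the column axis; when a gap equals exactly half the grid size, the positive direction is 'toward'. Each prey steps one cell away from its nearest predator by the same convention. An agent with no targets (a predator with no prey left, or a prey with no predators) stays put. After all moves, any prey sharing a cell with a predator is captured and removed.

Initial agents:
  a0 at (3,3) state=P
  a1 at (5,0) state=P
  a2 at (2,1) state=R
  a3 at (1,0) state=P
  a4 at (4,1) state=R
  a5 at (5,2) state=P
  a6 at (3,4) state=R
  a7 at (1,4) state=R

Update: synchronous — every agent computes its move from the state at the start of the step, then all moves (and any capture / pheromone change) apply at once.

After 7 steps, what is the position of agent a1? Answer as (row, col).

(3, 0)

t=1: a0@(3,4):P a1@(4,0):P a2@(3,1):R a3@(1,4):P a4@(3,1):R a5@(4,2):P a6@(3,0):R a7@(1,3):R
t=2: a0@(3,0):P a1@(3,0):P a3@(1,3):P a5@(3,2):P a6@(3,1):R a7@(1,2):R
t=3: a0@(3,1):P a1@(3,1):P a3@(1,2):P a5@(3,1):P a6@(3,2):R a7@(1,1):R
t=4: a0@(3,2):P a1@(3,2):P a3@(1,1):P a5@(3,2):P a6@(3,3):R a7@(1,0):R
t=5: a0@(3,3):P a1@(3,3):P a3@(1,0):P a5@(3,3):P a6@(3,4):R a7@(1,4):R
t=6: a0@(3,4):P a1@(3,4):P a3@(1,4):P a5@(3,4):P a6@(3,0):R a7@(1,3):R
t=7: a0@(3,0):P a1@(3,0):P a3@(1,3):P a5@(3,0):P a6@(3,1):R a7@(1,2):R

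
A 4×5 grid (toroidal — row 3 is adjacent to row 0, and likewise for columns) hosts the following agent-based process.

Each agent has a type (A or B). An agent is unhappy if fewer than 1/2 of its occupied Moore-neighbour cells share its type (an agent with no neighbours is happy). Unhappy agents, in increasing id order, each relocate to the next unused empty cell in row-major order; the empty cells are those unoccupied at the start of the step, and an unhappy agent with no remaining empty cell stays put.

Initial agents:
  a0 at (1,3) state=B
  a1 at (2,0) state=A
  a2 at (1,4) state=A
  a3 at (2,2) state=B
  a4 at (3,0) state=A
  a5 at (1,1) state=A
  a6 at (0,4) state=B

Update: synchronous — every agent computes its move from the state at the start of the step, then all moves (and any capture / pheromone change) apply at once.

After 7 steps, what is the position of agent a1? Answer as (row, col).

t=1: a0@(1,3):B a1@(2,0):A a2@(0,0):A a3@(2,2):B a4@(3,0):A a5@(1,1):A a6@(0,1):B
t=2: a0@(1,3):B a1@(2,0):A a2@(0,0):A a3@(2,2):B a4@(3,0):A a5@(1,1):A a6@(0,2):B
t=3: (unchanged — steady state)

(2, 0)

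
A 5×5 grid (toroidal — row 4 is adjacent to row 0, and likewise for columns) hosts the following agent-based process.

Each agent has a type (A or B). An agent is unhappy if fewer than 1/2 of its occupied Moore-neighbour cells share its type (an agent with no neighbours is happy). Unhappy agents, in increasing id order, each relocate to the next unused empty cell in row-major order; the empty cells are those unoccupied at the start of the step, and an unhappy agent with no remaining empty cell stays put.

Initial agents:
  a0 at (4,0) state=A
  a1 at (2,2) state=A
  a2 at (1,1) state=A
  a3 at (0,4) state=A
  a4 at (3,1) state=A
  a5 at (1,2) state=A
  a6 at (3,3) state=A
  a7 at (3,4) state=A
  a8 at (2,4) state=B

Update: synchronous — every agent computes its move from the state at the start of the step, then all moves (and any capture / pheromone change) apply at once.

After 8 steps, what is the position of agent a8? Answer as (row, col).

(0, 1)

t=1: a0@(4,0):A a1@(2,2):A a2@(1,1):A a3@(0,4):A a4@(3,1):A a5@(1,2):A a6@(3,3):A a7@(3,4):A a8@(0,0):B
t=2: a0@(4,0):A a1@(2,2):A a2@(1,1):A a3@(0,4):A a4@(3,1):A a5@(1,2):A a6@(3,3):A a7@(3,4):A a8@(0,1):B
t=3: a0@(4,0):A a1@(2,2):A a2@(1,1):A a3@(0,4):A a4@(3,1):A a5@(1,2):A a6@(3,3):A a7@(3,4):A a8@(0,0):B
t=4: a0@(4,0):A a1@(2,2):A a2@(1,1):A a3@(0,4):A a4@(3,1):A a5@(1,2):A a6@(3,3):A a7@(3,4):A a8@(0,1):B
t=5: a0@(4,0):A a1@(2,2):A a2@(1,1):A a3@(0,4):A a4@(3,1):A a5@(1,2):A a6@(3,3):A a7@(3,4):A a8@(0,0):B
t=6: a0@(4,0):A a1@(2,2):A a2@(1,1):A a3@(0,4):A a4@(3,1):A a5@(1,2):A a6@(3,3):A a7@(3,4):A a8@(0,1):B
t=7: a0@(4,0):A a1@(2,2):A a2@(1,1):A a3@(0,4):A a4@(3,1):A a5@(1,2):A a6@(3,3):A a7@(3,4):A a8@(0,0):B
t=8: a0@(4,0):A a1@(2,2):A a2@(1,1):A a3@(0,4):A a4@(3,1):A a5@(1,2):A a6@(3,3):A a7@(3,4):A a8@(0,1):B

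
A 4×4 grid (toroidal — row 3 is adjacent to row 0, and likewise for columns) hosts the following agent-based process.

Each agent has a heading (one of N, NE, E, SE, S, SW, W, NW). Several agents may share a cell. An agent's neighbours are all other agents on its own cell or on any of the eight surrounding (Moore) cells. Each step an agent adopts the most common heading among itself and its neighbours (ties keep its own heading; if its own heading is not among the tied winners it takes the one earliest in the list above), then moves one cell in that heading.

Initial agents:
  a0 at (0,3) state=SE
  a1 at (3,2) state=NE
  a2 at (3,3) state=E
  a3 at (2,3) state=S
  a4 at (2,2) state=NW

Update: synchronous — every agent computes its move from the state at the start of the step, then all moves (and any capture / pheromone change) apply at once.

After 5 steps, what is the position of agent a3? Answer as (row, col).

t=1: a0@(1,0):SE a1@(2,3):NE a2@(3,0):E a3@(3,3):S a4@(1,1):NW
t=2: a0@(2,1):SE a1@(1,0):NE a2@(3,1):E a3@(0,3):S a4@(0,0):NW
t=3: a0@(3,2):SE a1@(0,1):NE a2@(3,2):E a3@(1,3):S a4@(3,3):NW
t=4: a0@(0,3):SE a1@(3,2):NE a2@(3,3):E a3@(2,3):S a4@(2,2):NW
t=5: a0@(1,0):SE a1@(2,3):NE a2@(3,0):E a3@(3,3):S a4@(1,1):NW

(3, 3)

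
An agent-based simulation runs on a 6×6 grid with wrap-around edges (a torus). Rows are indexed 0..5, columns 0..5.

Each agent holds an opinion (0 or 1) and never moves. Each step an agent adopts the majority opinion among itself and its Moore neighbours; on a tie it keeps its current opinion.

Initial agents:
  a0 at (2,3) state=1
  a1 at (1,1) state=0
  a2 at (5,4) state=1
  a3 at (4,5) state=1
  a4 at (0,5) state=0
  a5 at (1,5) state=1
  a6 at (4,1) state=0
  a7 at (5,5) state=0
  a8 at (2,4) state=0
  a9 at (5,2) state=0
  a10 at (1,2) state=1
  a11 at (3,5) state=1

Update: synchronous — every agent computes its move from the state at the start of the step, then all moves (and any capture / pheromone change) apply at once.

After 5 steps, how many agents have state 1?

6

t=1: a0@(2,3):1 a1@(1,1):0 a2@(5,4):1 a3@(4,5):1 a4@(0,5):0 a5@(1,5):0 a6@(4,1):0 a7@(5,5):0 a8@(2,4):1 a9@(5,2):0 a10@(1,2):1 a11@(3,5):1
t=2: (unchanged — steady state)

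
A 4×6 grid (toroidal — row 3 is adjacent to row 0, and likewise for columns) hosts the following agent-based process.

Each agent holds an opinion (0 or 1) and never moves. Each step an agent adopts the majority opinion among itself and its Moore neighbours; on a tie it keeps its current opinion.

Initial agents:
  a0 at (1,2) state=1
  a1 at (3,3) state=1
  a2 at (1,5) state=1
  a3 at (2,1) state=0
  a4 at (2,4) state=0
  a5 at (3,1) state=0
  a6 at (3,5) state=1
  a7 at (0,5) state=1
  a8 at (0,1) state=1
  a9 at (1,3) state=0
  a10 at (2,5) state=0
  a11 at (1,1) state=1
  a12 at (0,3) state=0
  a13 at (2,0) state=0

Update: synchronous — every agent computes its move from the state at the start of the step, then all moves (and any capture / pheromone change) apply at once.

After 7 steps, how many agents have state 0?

t=1: a0@(1,2):1 a1@(3,3):0 a2@(1,5):0 a3@(2,1):0 a4@(2,4):0 a5@(3,1):0 a6@(3,5):0 a7@(0,5):1 a8@(0,1):1 a9@(1,3):0 a10@(2,5):0 a11@(1,1):1 a12@(0,3):0 a13@(2,0):0
t=2: a0@(1,2):1 a1@(3,3):0 a2@(1,5):0 a3@(2,1):0 a4@(2,4):0 a5@(3,1):0 a6@(3,5):0 a7@(0,5):0 a8@(0,1):1 a9@(1,3):0 a10@(2,5):0 a11@(1,1):1 a12@(0,3):0 a13@(2,0):0
t=3: (unchanged — steady state)

11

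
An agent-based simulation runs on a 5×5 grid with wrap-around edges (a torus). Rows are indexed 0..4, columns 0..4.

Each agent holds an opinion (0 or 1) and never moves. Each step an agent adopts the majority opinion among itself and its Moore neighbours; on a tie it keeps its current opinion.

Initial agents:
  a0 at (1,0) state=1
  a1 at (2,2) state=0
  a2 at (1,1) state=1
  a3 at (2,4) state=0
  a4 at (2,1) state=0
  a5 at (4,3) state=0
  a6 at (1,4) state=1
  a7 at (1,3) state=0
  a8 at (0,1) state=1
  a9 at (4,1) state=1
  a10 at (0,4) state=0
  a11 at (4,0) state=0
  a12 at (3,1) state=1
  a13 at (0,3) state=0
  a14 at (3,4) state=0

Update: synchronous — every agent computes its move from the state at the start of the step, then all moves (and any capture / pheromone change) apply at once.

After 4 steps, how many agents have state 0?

10

t=1: a0@(1,0):1 a1@(2,2):0 a2@(1,1):1 a3@(2,4):0 a4@(2,1):1 a5@(4,3):0 a6@(1,4):0 a7@(1,3):0 a8@(0,1):1 a9@(4,1):1 a10@(0,4):0 a11@(4,0):0 a12@(3,1):0 a13@(0,3):0 a14@(3,4):0
t=2: (unchanged — steady state)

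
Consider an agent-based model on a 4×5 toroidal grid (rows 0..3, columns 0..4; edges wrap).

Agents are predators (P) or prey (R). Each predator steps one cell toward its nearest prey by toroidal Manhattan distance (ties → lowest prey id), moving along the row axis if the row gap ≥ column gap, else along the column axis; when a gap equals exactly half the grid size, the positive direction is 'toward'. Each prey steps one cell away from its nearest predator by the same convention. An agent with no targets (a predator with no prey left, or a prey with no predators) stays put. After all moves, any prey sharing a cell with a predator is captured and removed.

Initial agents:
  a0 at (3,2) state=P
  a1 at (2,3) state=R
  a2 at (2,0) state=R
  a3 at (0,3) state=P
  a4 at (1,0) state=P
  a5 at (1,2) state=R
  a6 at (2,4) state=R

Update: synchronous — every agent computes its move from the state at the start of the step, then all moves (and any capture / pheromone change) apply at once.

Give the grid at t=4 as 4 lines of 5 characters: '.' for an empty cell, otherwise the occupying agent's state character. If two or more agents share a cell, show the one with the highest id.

t=1: a0@(2,2):P a2@(3,0):R a3@(1,3):P a4@(2,0):P a5@(0,2):R a6@(3,4):R
t=2: a0@(3,2):P a2@(0,0):R a3@(0,3):P a4@(3,0):P a6@(0,4):R
t=3: a0@(3,1):P a2@(1,0):R a3@(0,4):P a4@(0,0):P
t=4: a0@(0,1):P a2@(2,0):R a3@(1,4):P a4@(1,0):P

.P...
P...P
R....
.....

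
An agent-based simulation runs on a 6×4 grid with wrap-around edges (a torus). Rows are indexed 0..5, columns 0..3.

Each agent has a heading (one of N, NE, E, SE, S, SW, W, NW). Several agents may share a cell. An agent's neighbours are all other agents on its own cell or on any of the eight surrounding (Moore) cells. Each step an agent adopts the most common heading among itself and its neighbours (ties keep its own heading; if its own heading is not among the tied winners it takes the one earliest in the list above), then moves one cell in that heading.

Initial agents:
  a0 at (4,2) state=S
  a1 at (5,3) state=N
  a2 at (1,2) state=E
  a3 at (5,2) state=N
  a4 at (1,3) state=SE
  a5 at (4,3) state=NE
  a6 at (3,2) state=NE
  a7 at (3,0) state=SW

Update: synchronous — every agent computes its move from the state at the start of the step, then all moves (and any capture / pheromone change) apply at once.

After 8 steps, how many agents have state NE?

t=1: a0@(3,2):N a1@(4,3):N a2@(1,3):E a3@(4,2):N a4@(2,0):SE a5@(3,0):NE a6@(2,3):NE a7@(4,3):SW
t=2: a0@(2,2):N a1@(3,3):N a2@(1,0):E a3@(3,2):N a4@(1,1):NE a5@(2,1):NE a6@(1,0):NE a7@(3,3):N
t=3: a0@(1,2):N a1@(2,3):N a2@(0,1):NE a3@(2,2):N a4@(0,2):NE a5@(1,2):NE a6@(0,1):NE a7@(2,3):N
t=4: a0@(0,2):N a1@(1,3):N a2@(5,2):NE a3@(1,2):N a4@(5,3):NE a5@(0,3):NE a6@(5,2):NE a7@(1,3):N
t=5: a0@(5,2):N a1@(0,3):N a2@(4,3):NE a3@(0,2):N a4@(4,0):NE a5@(5,0):NE a6@(4,3):NE a7@(0,3):N
t=6: a0@(4,2):N a1@(5,3):N a2@(3,0):NE a3@(5,2):N a4@(3,1):NE a5@(4,1):NE a6@(3,0):NE a7@(5,3):N
t=7: a0@(3,2):N a1@(4,3):N a2@(2,1):NE a3@(4,2):N a4@(2,2):NE a5@(3,2):NE a6@(2,1):NE a7@(4,3):N
t=8: a0@(2,2):N a1@(3,3):N a2@(1,2):NE a3@(3,2):N a4@(1,3):NE a5@(2,3):NE a6@(1,2):NE a7@(3,3):N

4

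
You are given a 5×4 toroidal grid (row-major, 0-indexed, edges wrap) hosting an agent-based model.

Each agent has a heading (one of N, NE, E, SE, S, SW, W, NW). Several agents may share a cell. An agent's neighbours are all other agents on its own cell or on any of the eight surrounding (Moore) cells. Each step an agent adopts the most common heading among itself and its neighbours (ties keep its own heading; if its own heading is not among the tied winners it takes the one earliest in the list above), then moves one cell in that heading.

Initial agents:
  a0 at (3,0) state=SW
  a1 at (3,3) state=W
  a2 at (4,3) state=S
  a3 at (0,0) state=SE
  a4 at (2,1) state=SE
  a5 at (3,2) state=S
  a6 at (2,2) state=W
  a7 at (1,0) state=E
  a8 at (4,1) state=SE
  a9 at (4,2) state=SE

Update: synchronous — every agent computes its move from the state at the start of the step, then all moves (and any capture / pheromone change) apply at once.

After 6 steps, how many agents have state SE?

10

t=1: a0@(4,1):SE a1@(3,2):W a2@(0,3):S a3@(1,1):SE a4@(3,2):SE a5@(4,3):SE a6@(2,1):W a7@(2,1):SE a8@(0,2):SE a9@(0,3):SE
t=2: a0@(0,2):SE a1@(4,3):SE a2@(1,0):SE a3@(2,2):SE a4@(4,3):SE a5@(0,0):SE a6@(3,2):SE a7@(3,2):SE a8@(1,3):SE a9@(1,0):SE
t=3: a0@(1,3):SE a1@(0,0):SE a2@(2,1):SE a3@(3,3):SE a4@(0,0):SE a5@(1,1):SE a6@(4,3):SE a7@(4,3):SE a8@(2,0):SE a9@(2,1):SE
t=4: a0@(2,0):SE a1@(1,1):SE a2@(3,2):SE a3@(4,0):SE a4@(1,1):SE a5@(2,2):SE a6@(0,0):SE a7@(0,0):SE a8@(3,1):SE a9@(3,2):SE
t=5: a0@(3,1):SE a1@(2,2):SE a2@(4,3):SE a3@(0,1):SE a4@(2,2):SE a5@(3,3):SE a6@(1,1):SE a7@(1,1):SE a8@(4,2):SE a9@(4,3):SE
t=6: a0@(4,2):SE a1@(3,3):SE a2@(0,0):SE a3@(1,2):SE a4@(3,3):SE a5@(4,0):SE a6@(2,2):SE a7@(2,2):SE a8@(0,3):SE a9@(0,0):SE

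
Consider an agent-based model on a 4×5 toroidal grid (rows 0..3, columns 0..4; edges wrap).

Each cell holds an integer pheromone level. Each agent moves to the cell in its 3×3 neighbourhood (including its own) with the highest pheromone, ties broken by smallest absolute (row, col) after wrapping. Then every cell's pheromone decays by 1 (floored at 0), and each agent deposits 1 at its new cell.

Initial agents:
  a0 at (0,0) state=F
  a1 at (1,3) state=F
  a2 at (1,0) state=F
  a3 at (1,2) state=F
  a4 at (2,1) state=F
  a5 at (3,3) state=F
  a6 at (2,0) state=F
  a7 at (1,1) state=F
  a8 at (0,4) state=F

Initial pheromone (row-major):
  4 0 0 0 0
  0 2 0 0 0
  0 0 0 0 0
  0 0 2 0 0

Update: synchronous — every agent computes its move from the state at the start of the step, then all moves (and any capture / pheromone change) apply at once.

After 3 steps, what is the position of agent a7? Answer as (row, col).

(0, 0)

t=1: a0@(0,0) a1@(0,2) a2@(0,0) a3@(1,1) a4@(1,1) a5@(3,2) a6@(1,1) a7@(0,0) a8@(0,0) | pheromone: 7 0 1 0 0 / 0 4 0 0 0 / 0 0 0 0 0 / 0 0 2 0 0
t=2: a0@(0,0) a1@(1,1) a2@(0,0) a3@(0,0) a4@(0,0) a5@(3,2) a6@(0,0) a7@(0,0) a8@(0,0) | pheromone: 13 0 0 0 0 / 0 4 0 0 0 / 0 0 0 0 0 / 0 0 2 0 0
t=3: a0@(0,0) a1@(0,0) a2@(0,0) a3@(0,0) a4@(0,0) a5@(3,2) a6@(0,0) a7@(0,0) a8@(0,0) | pheromone: 20 0 0 0 0 / 0 3 0 0 0 / 0 0 0 0 0 / 0 0 2 0 0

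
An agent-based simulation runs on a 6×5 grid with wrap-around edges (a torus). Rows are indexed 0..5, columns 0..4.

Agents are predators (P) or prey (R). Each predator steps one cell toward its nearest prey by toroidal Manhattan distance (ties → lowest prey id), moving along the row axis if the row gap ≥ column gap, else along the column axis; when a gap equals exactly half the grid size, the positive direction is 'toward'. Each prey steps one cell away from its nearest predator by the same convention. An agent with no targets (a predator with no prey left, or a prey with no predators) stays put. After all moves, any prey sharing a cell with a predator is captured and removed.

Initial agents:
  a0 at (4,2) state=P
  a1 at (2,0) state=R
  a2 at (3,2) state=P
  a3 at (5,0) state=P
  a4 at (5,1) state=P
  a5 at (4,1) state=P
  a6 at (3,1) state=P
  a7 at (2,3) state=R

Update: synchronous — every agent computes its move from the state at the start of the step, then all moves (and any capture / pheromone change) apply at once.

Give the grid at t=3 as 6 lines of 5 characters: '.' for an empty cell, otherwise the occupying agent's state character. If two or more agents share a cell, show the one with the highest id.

t=1: a0@(3,2):P a1@(1,0):R a2@(2,2):P a3@(0,0):P a4@(0,1):P a5@(3,1):P a6@(2,1):P a7@(1,3):R
t=2: a0@(2,2):P a1@(2,0):R a2@(1,2):P a3@(1,0):P a4@(1,1):P a5@(2,1):P a6@(1,1):P a7@(0,3):R
t=3: a0@(2,1):P a1@(3,0):R a2@(0,2):P a3@(2,0):P a4@(2,1):P a5@(2,0):P a6@(2,1):P a7@(5,3):R

..P..
.....
PP...
R....
.....
...R.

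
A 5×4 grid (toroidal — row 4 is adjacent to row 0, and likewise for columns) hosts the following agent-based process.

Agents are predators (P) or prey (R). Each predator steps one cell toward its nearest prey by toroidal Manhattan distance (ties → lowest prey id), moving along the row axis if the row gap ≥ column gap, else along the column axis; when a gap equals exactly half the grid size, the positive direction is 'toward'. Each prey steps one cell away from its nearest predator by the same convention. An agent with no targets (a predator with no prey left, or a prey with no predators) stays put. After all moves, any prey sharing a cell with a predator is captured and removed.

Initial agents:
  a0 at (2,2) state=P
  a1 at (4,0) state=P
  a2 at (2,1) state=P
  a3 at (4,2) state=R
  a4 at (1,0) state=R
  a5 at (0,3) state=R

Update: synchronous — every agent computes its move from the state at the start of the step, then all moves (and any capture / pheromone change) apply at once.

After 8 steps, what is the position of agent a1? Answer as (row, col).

t=1: a0@(3,2):P a1@(4,1):P a2@(1,1):P a3@(0,2):R a4@(2,0):R a5@(1,3):R
t=2: a0@(4,2):P a1@(0,1):P a2@(0,1):P a3@(1,2):R a4@(3,0):R a5@(1,2):R
t=3: a0@(0,2):P a1@(1,1):P a2@(1,1):P a3@(2,2):R a4@(3,3):R a5@(2,2):R
t=4: a0@(1,2):P a1@(2,1):P a2@(2,1):P a3@(3,2):R a4@(2,3):R a5@(3,2):R
t=5: a0@(2,2):P a1@(3,1):P a2@(3,1):P a3@(4,2):R a4@(3,3):R a5@(4,2):R
t=6: a0@(3,2):P a1@(4,1):P a2@(4,1):P a3@(0,2):R a4@(4,3):R a5@(0,2):R
t=7: a0@(4,2):P a1@(0,1):P a2@(0,1):P a3@(1,2):R a4@(0,3):R a5@(1,2):R
t=8: a0@(0,2):P a1@(1,1):P a2@(1,1):P a3@(2,2):R a4@(1,3):R a5@(2,2):R

(1, 1)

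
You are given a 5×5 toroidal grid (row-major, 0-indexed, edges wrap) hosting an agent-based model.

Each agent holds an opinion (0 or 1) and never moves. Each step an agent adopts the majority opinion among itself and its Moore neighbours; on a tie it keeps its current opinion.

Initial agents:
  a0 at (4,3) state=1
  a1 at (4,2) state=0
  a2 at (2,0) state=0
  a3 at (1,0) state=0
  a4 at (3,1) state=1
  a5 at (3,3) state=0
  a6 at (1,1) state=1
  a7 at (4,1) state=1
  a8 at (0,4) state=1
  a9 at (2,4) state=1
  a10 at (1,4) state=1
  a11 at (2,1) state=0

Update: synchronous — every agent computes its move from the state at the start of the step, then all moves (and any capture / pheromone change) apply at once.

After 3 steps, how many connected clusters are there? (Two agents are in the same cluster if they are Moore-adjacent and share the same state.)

t=1: a0@(4,3):1 a1@(4,2):1 a2@(2,0):1 a3@(1,0):1 a4@(3,1):0 a5@(3,3):0 a6@(1,1):0 a7@(4,1):1 a8@(0,4):1 a9@(2,4):0 a10@(1,4):1 a11@(2,1):0
t=2: a0@(4,3):1 a1@(4,2):1 a2@(2,0):0 a3@(1,0):1 a4@(3,1):1 a5@(3,3):0 a6@(1,1):0 a7@(4,1):1 a8@(0,4):1 a9@(2,4):1 a10@(1,4):1 a11@(2,1):0
t=3: a0@(4,3):1 a1@(4,2):1 a2@(2,0):1 a3@(1,0):1 a4@(3,1):1 a5@(3,3):1 a6@(1,1):0 a7@(4,1):1 a8@(0,4):1 a9@(2,4):1 a10@(1,4):1 a11@(2,1):0

2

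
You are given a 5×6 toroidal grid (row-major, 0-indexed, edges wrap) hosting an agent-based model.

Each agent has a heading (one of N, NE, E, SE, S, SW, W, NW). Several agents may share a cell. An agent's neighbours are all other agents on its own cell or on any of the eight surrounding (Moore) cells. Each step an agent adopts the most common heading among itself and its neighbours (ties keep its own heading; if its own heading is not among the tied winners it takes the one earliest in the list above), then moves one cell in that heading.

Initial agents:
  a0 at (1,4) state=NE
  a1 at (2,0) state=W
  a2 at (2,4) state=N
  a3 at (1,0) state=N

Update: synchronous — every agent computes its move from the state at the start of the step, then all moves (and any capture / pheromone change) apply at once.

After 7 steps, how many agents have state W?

t=1: a0@(0,5):NE a1@(2,5):W a2@(1,4):N a3@(0,0):N
t=2: a0@(4,5):N a1@(2,4):W a2@(0,4):N a3@(4,0):N
t=3: a0@(3,5):N a1@(2,3):W a2@(4,4):N a3@(3,0):N
t=4: a0@(2,5):N a1@(2,2):W a2@(3,4):N a3@(2,0):N
t=5: a0@(1,5):N a1@(2,1):W a2@(2,4):N a3@(1,0):N
t=6: a0@(0,5):N a1@(2,0):W a2@(1,4):N a3@(0,0):N
t=7: a0@(4,5):N a1@(2,5):W a2@(0,4):N a3@(4,0):N

1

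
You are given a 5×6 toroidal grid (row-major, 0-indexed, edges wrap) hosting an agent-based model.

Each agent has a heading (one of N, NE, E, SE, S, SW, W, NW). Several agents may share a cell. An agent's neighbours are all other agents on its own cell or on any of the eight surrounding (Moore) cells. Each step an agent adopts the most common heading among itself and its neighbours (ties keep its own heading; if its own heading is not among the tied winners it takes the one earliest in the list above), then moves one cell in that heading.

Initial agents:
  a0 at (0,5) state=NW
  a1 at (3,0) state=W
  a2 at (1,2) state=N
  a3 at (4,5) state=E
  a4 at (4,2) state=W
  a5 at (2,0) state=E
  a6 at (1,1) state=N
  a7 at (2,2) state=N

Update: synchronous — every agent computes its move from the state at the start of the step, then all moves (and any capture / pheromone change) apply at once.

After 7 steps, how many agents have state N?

t=1: a0@(4,4):NW a1@(3,1):E a2@(0,2):N a3@(4,0):E a4@(4,1):W a5@(2,1):E a6@(0,1):N a7@(1,2):N
t=2: a0@(3,3):NW a1@(3,2):E a2@(4,2):N a3@(4,1):E a4@(3,1):N a5@(2,2):E a6@(4,1):N a7@(0,2):N
t=3: a0@(3,4):E a1@(3,3):E a2@(3,2):N a3@(3,1):N a4@(2,1):N a5@(2,3):E a6@(3,1):N a7@(4,2):N
t=4: a0@(3,5):E a1@(3,4):E a2@(2,2):N a3@(2,1):N a4@(1,1):N a5@(2,4):E a6@(2,1):N a7@(3,2):N
t=5: a0@(3,0):E a1@(3,5):E a2@(1,2):N a3@(1,1):N a4@(0,1):N a5@(2,5):E a6@(1,1):N a7@(2,2):N
t=6: a0@(3,1):E a1@(3,0):E a2@(0,2):N a3@(0,1):N a4@(4,1):N a5@(2,0):E a6@(0,1):N a7@(1,2):N
t=7: a0@(3,2):E a1@(3,1):E a2@(4,2):N a3@(4,1):N a4@(3,1):N a5@(2,1):E a6@(4,1):N a7@(0,2):N

5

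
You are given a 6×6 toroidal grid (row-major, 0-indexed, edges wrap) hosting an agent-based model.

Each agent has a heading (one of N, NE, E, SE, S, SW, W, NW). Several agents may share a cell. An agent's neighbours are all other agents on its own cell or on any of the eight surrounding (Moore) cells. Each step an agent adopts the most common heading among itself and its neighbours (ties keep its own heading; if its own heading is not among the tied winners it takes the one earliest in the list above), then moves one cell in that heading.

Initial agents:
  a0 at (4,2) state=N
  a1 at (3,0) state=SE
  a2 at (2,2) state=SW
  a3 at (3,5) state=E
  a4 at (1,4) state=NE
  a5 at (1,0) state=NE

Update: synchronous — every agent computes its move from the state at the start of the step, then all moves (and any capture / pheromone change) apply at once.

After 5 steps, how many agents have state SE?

t=1: a0@(3,2):N a1@(4,1):SE a2@(3,1):SW a3@(3,0):E a4@(0,5):NE a5@(0,1):NE
t=2: a0@(2,2):N a1@(5,2):SE a2@(4,0):SW a3@(3,1):E a4@(5,0):NE a5@(5,2):NE
t=3: a0@(1,2):N a1@(0,3):SE a2@(5,5):SW a3@(3,2):E a4@(4,1):NE a5@(4,3):NE
t=4: a0@(0,2):N a1@(1,4):SE a2@(0,4):SW a3@(2,3):NE a4@(3,2):NE a5@(3,4):NE
t=5: a0@(5,2):N a1@(2,5):SE a2@(1,3):SW a3@(1,4):NE a4@(2,3):NE a5@(2,5):NE

1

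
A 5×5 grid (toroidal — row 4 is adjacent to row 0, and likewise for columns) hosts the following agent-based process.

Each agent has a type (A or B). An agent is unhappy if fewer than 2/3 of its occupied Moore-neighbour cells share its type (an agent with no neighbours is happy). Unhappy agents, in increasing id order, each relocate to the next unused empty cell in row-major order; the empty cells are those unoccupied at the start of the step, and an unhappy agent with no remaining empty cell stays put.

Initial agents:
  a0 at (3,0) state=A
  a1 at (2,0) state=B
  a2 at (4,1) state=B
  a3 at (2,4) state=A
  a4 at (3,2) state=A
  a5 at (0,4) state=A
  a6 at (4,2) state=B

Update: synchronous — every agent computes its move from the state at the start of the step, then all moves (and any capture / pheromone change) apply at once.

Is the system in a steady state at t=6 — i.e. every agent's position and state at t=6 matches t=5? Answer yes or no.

no

t=1: a0@(0,0):A a1@(0,1):B a2@(0,2):B a3@(0,3):A a4@(1,0):A a5@(0,4):A a6@(1,1):B
t=2: a0@(1,2):A a1@(1,3):B a2@(0,2):B a3@(1,4):A a4@(2,0):A a5@(0,4):A a6@(2,1):B
t=3: a0@(0,0):A a1@(0,1):B a2@(0,3):B a3@(1,4):A a4@(1,0):A a5@(1,1):A a6@(2,2):B
t=4: a0@(0,0):A a1@(0,2):B a2@(0,4):B a3@(1,4):A a4@(1,0):A a5@(1,2):A a6@(1,3):B
t=5: a0@(0,0):A a1@(0,1):B a2@(0,3):B a3@(1,1):A a4@(1,0):A a5@(2,0):A a6@(2,1):B
t=6: a0@(0,0):A a1@(0,2):B a2@(0,3):B a3@(0,4):A a4@(1,2):A a5@(2,0):A a6@(1,3):B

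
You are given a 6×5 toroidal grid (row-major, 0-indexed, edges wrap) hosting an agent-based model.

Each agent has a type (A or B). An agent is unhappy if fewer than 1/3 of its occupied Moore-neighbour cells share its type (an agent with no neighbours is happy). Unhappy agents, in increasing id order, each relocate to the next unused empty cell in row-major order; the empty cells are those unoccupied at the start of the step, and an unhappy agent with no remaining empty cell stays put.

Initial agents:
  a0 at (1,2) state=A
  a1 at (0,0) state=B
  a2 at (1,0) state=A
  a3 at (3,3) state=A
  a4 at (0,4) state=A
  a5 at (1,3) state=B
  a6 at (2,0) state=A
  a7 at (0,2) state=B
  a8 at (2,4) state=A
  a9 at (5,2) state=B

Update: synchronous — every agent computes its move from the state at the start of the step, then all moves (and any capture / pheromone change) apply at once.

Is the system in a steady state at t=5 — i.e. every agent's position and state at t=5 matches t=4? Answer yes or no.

yes

t=1: a0@(0,1):A a1@(0,3):B a2@(1,0):A a3@(3,3):A a4@(0,4):A a5@(1,1):B a6@(2,0):A a7@(0,2):B a8@(2,4):A a9@(5,2):B
t=2: a0@(0,0):A a1@(0,3):B a2@(1,0):A a3@(3,3):A a4@(0,4):A a5@(1,2):B a6@(2,0):A a7@(0,2):B a8@(2,4):A a9@(5,2):B
t=3: (unchanged — steady state)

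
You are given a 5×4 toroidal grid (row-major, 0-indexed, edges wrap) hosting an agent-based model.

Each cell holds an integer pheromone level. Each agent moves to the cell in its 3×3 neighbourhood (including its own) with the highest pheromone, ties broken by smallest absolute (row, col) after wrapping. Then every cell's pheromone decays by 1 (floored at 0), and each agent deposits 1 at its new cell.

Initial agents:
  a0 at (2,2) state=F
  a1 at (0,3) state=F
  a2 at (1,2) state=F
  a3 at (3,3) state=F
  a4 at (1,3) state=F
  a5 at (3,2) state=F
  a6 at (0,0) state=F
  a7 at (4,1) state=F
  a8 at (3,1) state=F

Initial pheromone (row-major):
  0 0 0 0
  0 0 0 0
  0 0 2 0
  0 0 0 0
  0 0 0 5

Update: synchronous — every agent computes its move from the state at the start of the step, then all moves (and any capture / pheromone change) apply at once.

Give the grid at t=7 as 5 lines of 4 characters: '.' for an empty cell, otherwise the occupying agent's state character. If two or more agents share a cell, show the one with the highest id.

....
....
..F.
....
...F

t=1: a0@(2,2) a1@(4,3) a2@(2,2) a3@(4,3) a4@(2,2) a5@(4,3) a6@(4,3) a7@(0,0) a8@(2,2) | pheromone: 1 0 0 0 / 0 0 0 0 / 0 0 5 0 / 0 0 0 0 / 0 0 0 8
t=2: a0@(2,2) a1@(4,3) a2@(2,2) a3@(4,3) a4@(2,2) a5@(4,3) a6@(4,3) a7@(4,3) a8@(2,2) | pheromone: 0 0 0 0 / 0 0 0 0 / 0 0 8 0 / 0 0 0 0 / 0 0 0 12
t=3: a0@(2,2) a1@(4,3) a2@(2,2) a3@(4,3) a4@(2,2) a5@(4,3) a6@(4,3) a7@(4,3) a8@(2,2) | pheromone: 0 0 0 0 / 0 0 0 0 / 0 0 11 0 / 0 0 0 0 / 0 0 0 16
t=4: a0@(2,2) a1@(4,3) a2@(2,2) a3@(4,3) a4@(2,2) a5@(4,3) a6@(4,3) a7@(4,3) a8@(2,2) | pheromone: 0 0 0 0 / 0 0 0 0 / 0 0 14 0 / 0 0 0 0 / 0 0 0 20
t=5: a0@(2,2) a1@(4,3) a2@(2,2) a3@(4,3) a4@(2,2) a5@(4,3) a6@(4,3) a7@(4,3) a8@(2,2) | pheromone: 0 0 0 0 / 0 0 0 0 / 0 0 17 0 / 0 0 0 0 / 0 0 0 24
t=6: a0@(2,2) a1@(4,3) a2@(2,2) a3@(4,3) a4@(2,2) a5@(4,3) a6@(4,3) a7@(4,3) a8@(2,2) | pheromone: 0 0 0 0 / 0 0 0 0 / 0 0 20 0 / 0 0 0 0 / 0 0 0 28
t=7: a0@(2,2) a1@(4,3) a2@(2,2) a3@(4,3) a4@(2,2) a5@(4,3) a6@(4,3) a7@(4,3) a8@(2,2) | pheromone: 0 0 0 0 / 0 0 0 0 / 0 0 23 0 / 0 0 0 0 / 0 0 0 32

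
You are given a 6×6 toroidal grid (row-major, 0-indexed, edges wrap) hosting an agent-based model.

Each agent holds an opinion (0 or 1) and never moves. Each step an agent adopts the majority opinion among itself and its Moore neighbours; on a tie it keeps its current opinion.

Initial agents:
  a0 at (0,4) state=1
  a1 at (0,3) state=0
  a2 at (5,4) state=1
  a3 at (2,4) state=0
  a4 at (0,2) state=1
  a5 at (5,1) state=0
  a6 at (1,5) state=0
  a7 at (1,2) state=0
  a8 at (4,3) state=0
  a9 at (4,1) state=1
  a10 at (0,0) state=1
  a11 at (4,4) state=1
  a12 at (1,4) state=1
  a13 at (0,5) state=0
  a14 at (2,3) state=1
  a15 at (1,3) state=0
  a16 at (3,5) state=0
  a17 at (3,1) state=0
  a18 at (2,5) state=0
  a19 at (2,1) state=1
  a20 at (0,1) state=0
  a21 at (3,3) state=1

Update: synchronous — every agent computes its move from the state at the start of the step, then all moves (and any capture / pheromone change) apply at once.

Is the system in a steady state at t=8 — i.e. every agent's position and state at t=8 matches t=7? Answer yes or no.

t=1: a0@(0,4):0 a1@(0,3):1 a2@(5,4):1 a3@(2,4):0 a4@(0,2):0 a5@(5,1):1 a6@(1,5):0 a7@(1,2):0 a8@(4,3):1 a9@(4,1):0 a10@(0,0):0 a11@(4,4):1 a12@(1,4):0 a13@(0,5):1 a14@(2,3):1 a15@(1,3):0 a16@(3,5):0 a17@(3,1):1 a18@(2,5):0 a19@(2,1):0 a20@(0,1):0 a21@(3,3):1
t=2: a0@(0,4):0 a1@(0,3):0 a2@(5,4):1 a3@(2,4):0 a4@(0,2):0 a5@(5,1):0 a6@(1,5):0 a7@(1,2):0 a8@(4,3):1 a9@(4,1):1 a10@(0,0):0 a11@(4,4):1 a12@(1,4):0 a13@(0,5):0 a14@(2,3):0 a15@(1,3):0 a16@(3,5):0 a17@(3,1):0 a18@(2,5):0 a19@(2,1):0 a20@(0,1):0 a21@(3,3):1
t=3: a0@(0,4):0 a1@(0,3):0 a2@(5,4):1 a3@(2,4):0 a4@(0,2):0 a5@(5,1):0 a6@(1,5):0 a7@(1,2):0 a8@(4,3):1 a9@(4,1):0 a10@(0,0):0 a11@(4,4):1 a12@(1,4):0 a13@(0,5):0 a14@(2,3):0 a15@(1,3):0 a16@(3,5):0 a17@(3,1):0 a18@(2,5):0 a19@(2,1):0 a20@(0,1):0 a21@(3,3):1
t=4: (unchanged — steady state)

yes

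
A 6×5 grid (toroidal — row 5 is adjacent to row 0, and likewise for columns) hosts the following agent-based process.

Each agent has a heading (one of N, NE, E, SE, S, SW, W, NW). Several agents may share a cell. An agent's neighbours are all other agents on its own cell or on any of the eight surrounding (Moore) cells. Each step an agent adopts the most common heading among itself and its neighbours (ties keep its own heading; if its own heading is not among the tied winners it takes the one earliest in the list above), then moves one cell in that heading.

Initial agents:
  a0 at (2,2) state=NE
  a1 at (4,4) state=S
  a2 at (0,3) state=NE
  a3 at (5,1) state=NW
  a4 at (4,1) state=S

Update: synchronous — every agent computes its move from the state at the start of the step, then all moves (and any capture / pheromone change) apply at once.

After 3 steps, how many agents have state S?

4

t=1: a0@(1,3):NE a1@(5,4):S a2@(5,4):NE a3@(4,0):NW a4@(5,1):S
t=2: a0@(0,4):NE a1@(0,4):S a2@(4,0):NE a3@(5,0):S a4@(0,1):S
t=3: a0@(1,4):S a1@(1,4):S a2@(3,1):NE a3@(0,0):S a4@(1,1):S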